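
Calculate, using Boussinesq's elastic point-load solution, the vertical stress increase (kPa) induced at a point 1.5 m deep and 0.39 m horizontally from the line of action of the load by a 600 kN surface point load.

Boussinesq vertical stress below a point load on an elastic half-space:
Δσ_z = 3P/(2πz²) · [1 + (r/z)²]^(−5/2)
r/z = 0.39/1.5 = 0.26; [1+(r/z)²]^(−5/2) = 0.84914.
Δσ_z = 3×600/(2π×1.5²) × 0.84914 = 127.32 × 0.84914 = 108.1 kPa

Δσ_z ≈ 108 kPa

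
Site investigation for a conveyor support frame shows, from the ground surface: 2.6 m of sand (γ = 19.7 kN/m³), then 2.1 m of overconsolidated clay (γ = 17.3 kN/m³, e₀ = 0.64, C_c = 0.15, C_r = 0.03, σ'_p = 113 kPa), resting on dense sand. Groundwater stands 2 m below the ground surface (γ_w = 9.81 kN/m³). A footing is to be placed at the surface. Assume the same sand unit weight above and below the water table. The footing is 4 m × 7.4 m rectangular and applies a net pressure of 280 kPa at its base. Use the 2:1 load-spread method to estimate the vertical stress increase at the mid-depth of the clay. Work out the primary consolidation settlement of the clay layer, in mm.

Mid-depth of clay below the ground surface: z = 2.6 + 2.1/2 = 3.65 m.
Total vertical stress at mid-clay: σ_v = 19.7×2.6 + 17.3×1.05 = 69.385 kPa.
Pore pressure: u = 9.81×(3.65 − 2) = 16.186 kPa.
Initial effective stress: σ'_0 = σ_v − u = 69.385 − 16.186 = 53.199 kPa.
Stress increase at mid-clay by the 2:1 spreading method:
Δσ = qBL/((B+z)(L+z)) = 280×4×7.4/((4+3.65)(7.4+3.65)) = 98.045 kPa
Final effective stress: σ'_f = 53.199 + 98.045 = 151.24 kPa.
σ'_f = 151.24 > σ'_p = 113 kPa, so the stress path crosses the preconsolidation pressure — recompression up to σ'_p, then virgin compression beyond:
S_c = H/(1+e₀)·[C_r·log₁₀(σ'_p/σ'_0) + C_c·log₁₀(σ'_f/σ'_p)]
    = 2.1/1.64 × [0.03×log₁₀(113/53.199) + 0.15×log₁₀(151.24/113)]
    = 1.2805 × [0.0098152 + 0.018988] = 0.03688 m

S_c ≈ 36.9 mm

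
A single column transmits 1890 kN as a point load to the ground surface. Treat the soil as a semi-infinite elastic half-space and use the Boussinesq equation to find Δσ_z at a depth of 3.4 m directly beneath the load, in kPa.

Δσ_z ≈ 78.1 kPa

Boussinesq vertical stress below a point load on an elastic half-space:
Δσ_z = 3P/(2πz²) · [1 + (r/z)²]^(−5/2)
r/z = 0/3.4 = 0; [1+(r/z)²]^(−5/2) = 1.
Δσ_z = 3×1890/(2π×3.4²) × 1 = 78.063 × 1 = 78.06 kPa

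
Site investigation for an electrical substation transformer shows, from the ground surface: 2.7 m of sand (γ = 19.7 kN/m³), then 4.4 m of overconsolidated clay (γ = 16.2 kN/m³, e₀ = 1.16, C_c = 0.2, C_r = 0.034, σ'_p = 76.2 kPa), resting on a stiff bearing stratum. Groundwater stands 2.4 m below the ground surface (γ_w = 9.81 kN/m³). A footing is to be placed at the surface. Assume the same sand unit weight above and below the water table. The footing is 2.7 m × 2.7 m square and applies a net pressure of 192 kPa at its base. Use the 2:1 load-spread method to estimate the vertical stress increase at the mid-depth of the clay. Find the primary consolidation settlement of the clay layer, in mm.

S_c ≈ 31.7 mm

Mid-depth of clay below the ground surface: z = 2.7 + 4.4/2 = 4.9 m.
Total vertical stress at mid-clay: σ_v = 19.7×2.7 + 16.2×2.2 = 88.83 kPa.
Pore pressure: u = 9.81×(4.9 − 2.4) = 24.525 kPa.
Initial effective stress: σ'_0 = σ_v − u = 88.83 − 24.525 = 64.305 kPa.
Stress increase at mid-clay by the 2:1 spreading method:
Δσ = qBL/((B+z)(L+z)) = 192×2.7×2.7/((2.7+4.9)(2.7+4.9)) = 24.233 kPa
Final effective stress: σ'_f = 64.305 + 24.233 = 88.538 kPa.
σ'_f = 88.538 > σ'_p = 76.2 kPa, so the stress path crosses the preconsolidation pressure — recompression up to σ'_p, then virgin compression beyond:
S_c = H/(1+e₀)·[C_r·log₁₀(σ'_p/σ'_0) + C_c·log₁₀(σ'_f/σ'_p)]
    = 4.4/2.16 × [0.034×log₁₀(76.2/64.305) + 0.2×log₁₀(88.538/76.2)]
    = 2.037 × [0.0025061 + 0.013035] = 0.03166 m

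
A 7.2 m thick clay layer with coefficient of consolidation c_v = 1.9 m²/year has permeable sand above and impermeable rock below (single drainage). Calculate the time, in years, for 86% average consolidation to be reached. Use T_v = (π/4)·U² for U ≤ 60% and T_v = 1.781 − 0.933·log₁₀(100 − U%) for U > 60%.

t ≈ 19.4 years

Drainage path length: H_d = H = 7.2 m (single drainage).
U > 60%: T_v = 1.781 − 0.933·log₁₀(100 − 86) = 0.71166.
t = T_v·H_d²/c_v = 0.71166×7.2²/1.9 = 19.42 years.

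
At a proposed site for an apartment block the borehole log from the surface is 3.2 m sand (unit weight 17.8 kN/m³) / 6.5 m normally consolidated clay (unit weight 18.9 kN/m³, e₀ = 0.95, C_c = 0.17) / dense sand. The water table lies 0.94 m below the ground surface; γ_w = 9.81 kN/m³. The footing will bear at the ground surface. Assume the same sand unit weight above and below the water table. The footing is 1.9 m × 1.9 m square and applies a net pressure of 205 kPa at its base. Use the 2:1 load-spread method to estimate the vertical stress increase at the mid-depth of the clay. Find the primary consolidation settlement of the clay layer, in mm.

Mid-depth of clay below the ground surface: z = 3.2 + 6.5/2 = 6.45 m.
Total vertical stress at mid-clay: σ_v = 17.8×3.2 + 18.9×3.25 = 118.39 kPa.
Pore pressure: u = 9.81×(6.45 − 0.94) = 54.053 kPa.
Initial effective stress: σ'_0 = σ_v − u = 118.39 − 54.053 = 64.337 kPa.
Stress increase at mid-clay by the 2:1 spreading method:
Δσ = qBL/((B+z)(L+z)) = 205×1.9×1.9/((1.9+6.45)(1.9+6.45)) = 10.614 kPa
Final effective stress: σ'_f = σ'_0 + Δσ = 64.337 + 10.614 = 74.951 kPa.
Normally consolidated clay, so the full stress increment lies on the virgin compression line:
S_c = C_c·H/(1+e₀)·log₁₀(σ'_f/σ'_0) = 0.17×6.5/(1+0.95)×log₁₀(74.951/64.337)
    = 0.56667 × 0.066317 = 0.03758 m

S_c ≈ 37.6 mm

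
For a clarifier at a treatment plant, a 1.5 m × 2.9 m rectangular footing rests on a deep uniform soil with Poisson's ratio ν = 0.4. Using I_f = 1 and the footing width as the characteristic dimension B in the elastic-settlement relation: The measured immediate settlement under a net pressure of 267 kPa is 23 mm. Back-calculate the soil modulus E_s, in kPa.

E_s ≈ 14600 kPa

S_e = q·B·(1−ν²)/E_s · I_f  ⇒  E_s = q·B·(1−ν²)·I_f / S_e.
E_s = 267 × 1.5 × 0.84 × 1 / 0.023 = 14630 kPa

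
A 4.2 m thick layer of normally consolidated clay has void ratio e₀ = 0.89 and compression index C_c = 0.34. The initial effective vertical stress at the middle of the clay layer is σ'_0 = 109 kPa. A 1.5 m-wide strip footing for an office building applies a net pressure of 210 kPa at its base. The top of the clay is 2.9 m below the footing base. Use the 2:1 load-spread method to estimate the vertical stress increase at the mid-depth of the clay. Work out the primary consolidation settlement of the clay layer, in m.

Mid-depth of clay below the footing base: z = 2.9 + 4.2/2 = 5 m.
Stress increase at mid-clay by the 2:1 spreading method:
Δσ = qB/(B+z) = 210×1.5/(1.5+5) = 48.462 kPa
Final effective stress: σ'_f = σ'_0 + Δσ = 109 + 48.462 = 157.46 kPa.
Normally consolidated clay, so the full stress increment lies on the virgin compression line:
S_c = C_c·H/(1+e₀)·log₁₀(σ'_f/σ'_0) = 0.34×4.2/(1+0.89)×log₁₀(157.46/109)
    = 0.75556 × 0.15974 = 0.1207 m

S_c ≈ 0.121 m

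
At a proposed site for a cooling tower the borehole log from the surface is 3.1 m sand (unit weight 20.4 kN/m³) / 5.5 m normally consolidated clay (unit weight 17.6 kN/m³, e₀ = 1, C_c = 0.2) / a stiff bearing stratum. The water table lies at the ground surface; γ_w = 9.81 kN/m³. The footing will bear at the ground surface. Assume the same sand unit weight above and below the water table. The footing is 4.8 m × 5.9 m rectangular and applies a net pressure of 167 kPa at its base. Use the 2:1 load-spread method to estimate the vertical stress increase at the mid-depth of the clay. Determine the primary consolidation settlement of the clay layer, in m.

Mid-depth of clay below the ground surface: z = 3.1 + 5.5/2 = 5.85 m.
Total vertical stress at mid-clay: σ_v = 20.4×3.1 + 17.6×2.75 = 111.64 kPa.
Pore pressure: u = 9.81×(5.85 − 0) = 57.389 kPa.
Initial effective stress: σ'_0 = σ_v − u = 111.64 − 57.389 = 54.251 kPa.
Stress increase at mid-clay by the 2:1 spreading method:
Δσ = qBL/((B+z)(L+z)) = 167×4.8×5.9/((4.8+5.85)(5.9+5.85)) = 37.794 kPa
Final effective stress: σ'_f = σ'_0 + Δσ = 54.251 + 37.794 = 92.045 kPa.
Normally consolidated clay, so the full stress increment lies on the virgin compression line:
S_c = C_c·H/(1+e₀)·log₁₀(σ'_f/σ'_0) = 0.2×5.5/(1+1)×log₁₀(92.045/54.251)
    = 0.55 × 0.22959 = 0.1263 m

S_c ≈ 0.126 m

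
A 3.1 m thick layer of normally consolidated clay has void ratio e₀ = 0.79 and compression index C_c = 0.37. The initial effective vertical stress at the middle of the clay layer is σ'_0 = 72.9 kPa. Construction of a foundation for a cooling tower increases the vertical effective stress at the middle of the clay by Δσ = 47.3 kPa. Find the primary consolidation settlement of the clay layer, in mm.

S_c ≈ 139 mm

Final effective stress: σ'_f = σ'_0 + Δσ = 72.9 + 47.3 = 120.2 kPa.
Normally consolidated clay, so the full stress increment lies on the virgin compression line:
S_c = C_c·H/(1+e₀)·log₁₀(σ'_f/σ'_0) = 0.37×3.1/(1+0.79)×log₁₀(120.2/72.9)
    = 0.64078 × 0.21718 = 0.1392 m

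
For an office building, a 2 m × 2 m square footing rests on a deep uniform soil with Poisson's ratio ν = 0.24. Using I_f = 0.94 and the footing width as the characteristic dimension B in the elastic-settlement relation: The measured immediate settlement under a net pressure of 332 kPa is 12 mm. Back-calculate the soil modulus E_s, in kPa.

S_e = q·B·(1−ν²)/E_s · I_f  ⇒  E_s = q·B·(1−ν²)·I_f / S_e.
E_s = 332 × 2 × 0.9424 × 0.94 / 0.012 = 49020 kPa

E_s ≈ 49000 kPa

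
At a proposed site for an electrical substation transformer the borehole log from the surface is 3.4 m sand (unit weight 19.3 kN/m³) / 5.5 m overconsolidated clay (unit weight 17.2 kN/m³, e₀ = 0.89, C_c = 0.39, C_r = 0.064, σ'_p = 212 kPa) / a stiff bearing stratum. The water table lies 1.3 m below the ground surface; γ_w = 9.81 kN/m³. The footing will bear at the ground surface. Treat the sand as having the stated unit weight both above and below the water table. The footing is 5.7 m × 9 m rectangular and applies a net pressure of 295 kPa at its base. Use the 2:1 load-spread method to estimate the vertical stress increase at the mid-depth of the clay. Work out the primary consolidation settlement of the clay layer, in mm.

S_c ≈ 67 mm

Mid-depth of clay below the ground surface: z = 3.4 + 5.5/2 = 6.15 m.
Total vertical stress at mid-clay: σ_v = 19.3×3.4 + 17.2×2.75 = 112.92 kPa.
Pore pressure: u = 9.81×(6.15 − 1.3) = 47.578 kPa.
Initial effective stress: σ'_0 = σ_v − u = 112.92 − 47.578 = 65.342 kPa.
Stress increase at mid-clay by the 2:1 spreading method:
Δσ = qBL/((B+z)(L+z)) = 295×5.7×9/((5.7+6.15)(9+6.15)) = 84.296 kPa
Final effective stress: σ'_f = 65.342 + 84.296 = 149.64 kPa.
σ'_f = 149.64 ≤ σ'_p = 212 kPa, so the clay remains overconsolidated and only the recompression index applies:
S_c = C_r·H/(1+e₀)·log₁₀(σ'_f/σ'_0) = 0.064×5.5/1.89×log₁₀(149.64/65.342)
    = 0.18625 × 0.35986 = 0.06702 m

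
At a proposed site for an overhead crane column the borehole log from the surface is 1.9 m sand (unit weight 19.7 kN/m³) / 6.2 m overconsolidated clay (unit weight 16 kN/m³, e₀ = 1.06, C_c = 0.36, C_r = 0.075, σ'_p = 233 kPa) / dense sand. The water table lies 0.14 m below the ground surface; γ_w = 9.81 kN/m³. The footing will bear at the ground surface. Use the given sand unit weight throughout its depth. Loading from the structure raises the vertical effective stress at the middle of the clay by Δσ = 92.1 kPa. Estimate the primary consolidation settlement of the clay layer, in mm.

S_c ≈ 118 mm

Mid-depth of clay below the ground surface: z = 1.9 + 6.2/2 = 5 m.
Total vertical stress at mid-clay: σ_v = 19.7×1.9 + 16×3.1 = 87.03 kPa.
Pore pressure: u = 9.81×(5 − 0.14) = 47.677 kPa.
Initial effective stress: σ'_0 = σ_v − u = 87.03 − 47.677 = 39.353 kPa.
Final effective stress: σ'_f = 39.353 + 92.1 = 131.45 kPa.
σ'_f = 131.45 ≤ σ'_p = 233 kPa, so the clay remains overconsolidated and only the recompression index applies:
S_c = C_r·H/(1+e₀)·log₁₀(σ'_f/σ'_0) = 0.075×6.2/2.06×log₁₀(131.45/39.353)
    = 0.22573 × 0.52378 = 0.1182 m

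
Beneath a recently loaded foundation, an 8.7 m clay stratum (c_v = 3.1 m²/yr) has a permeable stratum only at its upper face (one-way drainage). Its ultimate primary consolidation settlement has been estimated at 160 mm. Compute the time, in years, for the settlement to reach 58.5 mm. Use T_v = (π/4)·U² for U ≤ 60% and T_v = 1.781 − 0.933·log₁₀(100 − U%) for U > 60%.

t ≈ 2.56 years

Drainage path length: H_d = H = 8.7 m (single drainage).
U = S(t)/S_ult = 58.5/160 = 0.3656.
U ≤ 60%: T_v = (π/4)·U² = (π/4)×0.36562² = 0.10499.
t = T_v·H_d²/c_v = 0.10499×8.7²/3.1 = 2.563 years.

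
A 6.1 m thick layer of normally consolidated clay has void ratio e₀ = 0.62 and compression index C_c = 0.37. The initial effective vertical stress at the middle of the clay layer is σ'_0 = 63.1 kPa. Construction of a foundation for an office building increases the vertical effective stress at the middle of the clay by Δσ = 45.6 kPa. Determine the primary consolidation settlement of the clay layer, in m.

Final effective stress: σ'_f = σ'_0 + Δσ = 63.1 + 45.6 = 108.7 kPa.
Normally consolidated clay, so the full stress increment lies on the virgin compression line:
S_c = C_c·H/(1+e₀)·log₁₀(σ'_f/σ'_0) = 0.37×6.1/(1+0.62)×log₁₀(108.7/63.1)
    = 1.3932 × 0.2362 = 0.3291 m

S_c ≈ 0.329 m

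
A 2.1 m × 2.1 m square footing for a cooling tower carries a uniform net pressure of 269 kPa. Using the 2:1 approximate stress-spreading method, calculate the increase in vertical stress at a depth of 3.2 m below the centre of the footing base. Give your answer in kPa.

By the 2:1 method the load spreads at 1 horizontal : 2 vertical, so at depth z the loaded area has grown by z in each plan dimension:
Δσ = qBL/((B+z)(L+z)) = 269×2.1×2.1/((2.1+3.2)(2.1+3.2)) = 42.232 kPa

Δσ_z ≈ 42.2 kPa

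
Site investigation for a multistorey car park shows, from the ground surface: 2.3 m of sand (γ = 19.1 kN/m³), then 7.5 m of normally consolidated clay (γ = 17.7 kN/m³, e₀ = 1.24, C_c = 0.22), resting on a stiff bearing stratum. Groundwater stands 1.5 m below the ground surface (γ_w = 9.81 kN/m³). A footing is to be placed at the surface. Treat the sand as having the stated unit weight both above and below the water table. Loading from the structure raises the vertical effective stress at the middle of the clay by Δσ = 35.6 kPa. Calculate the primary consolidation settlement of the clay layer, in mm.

Mid-depth of clay below the ground surface: z = 2.3 + 7.5/2 = 6.05 m.
Total vertical stress at mid-clay: σ_v = 19.1×2.3 + 17.7×3.75 = 110.31 kPa.
Pore pressure: u = 9.81×(6.05 − 1.5) = 44.636 kPa.
Initial effective stress: σ'_0 = σ_v − u = 110.31 − 44.636 = 65.674 kPa.
Final effective stress: σ'_f = σ'_0 + Δσ = 65.674 + 35.6 = 101.27 kPa.
Normally consolidated clay, so the full stress increment lies on the virgin compression line:
S_c = C_c·H/(1+e₀)·log₁₀(σ'_f/σ'_0) = 0.22×7.5/(1+1.24)×log₁₀(101.27/65.674)
    = 0.73661 × 0.18809 = 0.1385 m

S_c ≈ 139 mm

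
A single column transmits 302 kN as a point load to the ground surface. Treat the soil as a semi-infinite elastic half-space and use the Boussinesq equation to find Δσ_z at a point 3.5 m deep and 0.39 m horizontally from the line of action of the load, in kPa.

Boussinesq vertical stress below a point load on an elastic half-space:
Δσ_z = 3P/(2πz²) · [1 + (r/z)²]^(−5/2)
r/z = 0.39/3.5 = 0.11143; [1+(r/z)²]^(−5/2) = 0.96962.
Δσ_z = 3×302/(2π×3.5²) × 0.96962 = 11.771 × 0.96962 = 11.41 kPa

Δσ_z ≈ 11.4 kPa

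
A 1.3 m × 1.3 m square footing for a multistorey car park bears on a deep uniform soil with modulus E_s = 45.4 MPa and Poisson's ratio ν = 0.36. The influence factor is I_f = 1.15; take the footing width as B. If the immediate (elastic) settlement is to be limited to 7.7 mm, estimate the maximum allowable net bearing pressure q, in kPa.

E_s = 45.4 MPa = 45400 kPa.
S_e = q·B·(1−ν²)/E_s · I_f  ⇒  q = S_e·E_s / (B·(1−ν²)·I_f).
q = 0.0077 × 45400 / (1.3 × 0.8704 × 1.15) = 268.6 kPa

q ≈ 269 kPa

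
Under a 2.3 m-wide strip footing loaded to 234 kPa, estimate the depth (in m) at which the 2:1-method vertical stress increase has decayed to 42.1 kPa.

2:1 spreading — at depth z the loaded area has grown by z in each plan dimension:
qB/(B+z) = Δσ_z ⇒ z = qB/Δσ_z − B = 234×2.3/42.1 − 2.3 = 10.48 m

z ≈ 10.5 m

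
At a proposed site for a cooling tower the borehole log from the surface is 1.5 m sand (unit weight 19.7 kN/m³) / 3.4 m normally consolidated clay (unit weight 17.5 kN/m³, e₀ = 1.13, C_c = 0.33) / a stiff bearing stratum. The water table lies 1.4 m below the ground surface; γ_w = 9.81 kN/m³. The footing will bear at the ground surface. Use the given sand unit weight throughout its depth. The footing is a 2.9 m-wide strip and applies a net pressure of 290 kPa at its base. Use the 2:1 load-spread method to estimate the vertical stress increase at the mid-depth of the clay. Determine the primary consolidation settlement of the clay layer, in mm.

S_c ≈ 334 mm

Mid-depth of clay below the ground surface: z = 1.5 + 3.4/2 = 3.2 m.
Total vertical stress at mid-clay: σ_v = 19.7×1.5 + 17.5×1.7 = 59.3 kPa.
Pore pressure: u = 9.81×(3.2 − 1.4) = 17.658 kPa.
Initial effective stress: σ'_0 = σ_v − u = 59.3 − 17.658 = 41.642 kPa.
Stress increase at mid-clay by the 2:1 spreading method:
Δσ = qB/(B+z) = 290×2.9/(2.9+3.2) = 137.87 kPa
Final effective stress: σ'_f = σ'_0 + Δσ = 41.642 + 137.87 = 179.51 kPa.
Normally consolidated clay, so the full stress increment lies on the virgin compression line:
S_c = C_c·H/(1+e₀)·log₁₀(σ'_f/σ'_0) = 0.33×3.4/(1+1.13)×log₁₀(179.51/41.642)
    = 0.52676 × 0.63456 = 0.3343 m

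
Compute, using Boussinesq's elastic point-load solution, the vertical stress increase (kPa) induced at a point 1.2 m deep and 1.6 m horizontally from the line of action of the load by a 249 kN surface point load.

Δσ_z ≈ 6.42 kPa

Boussinesq vertical stress below a point load on an elastic half-space:
Δσ_z = 3P/(2πz²) · [1 + (r/z)²]^(−5/2)
r/z = 1.6/1.2 = 1.3333; [1+(r/z)²]^(−5/2) = 0.07776.
Δσ_z = 3×249/(2π×1.2²) × 0.07776 = 82.562 × 0.07776 = 6.42 kPa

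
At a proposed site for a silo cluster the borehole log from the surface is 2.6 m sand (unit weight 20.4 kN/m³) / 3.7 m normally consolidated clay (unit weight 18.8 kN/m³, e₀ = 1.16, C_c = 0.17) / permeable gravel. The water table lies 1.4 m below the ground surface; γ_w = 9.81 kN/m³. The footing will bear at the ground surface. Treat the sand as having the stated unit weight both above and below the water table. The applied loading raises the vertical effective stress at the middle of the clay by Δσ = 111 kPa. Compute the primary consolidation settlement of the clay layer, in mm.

Mid-depth of clay below the ground surface: z = 2.6 + 3.7/2 = 4.45 m.
Total vertical stress at mid-clay: σ_v = 20.4×2.6 + 18.8×1.85 = 87.82 kPa.
Pore pressure: u = 9.81×(4.45 − 1.4) = 29.921 kPa.
Initial effective stress: σ'_0 = σ_v − u = 87.82 − 29.921 = 57.899 kPa.
Final effective stress: σ'_f = σ'_0 + Δσ = 57.899 + 111 = 168.9 kPa.
Normally consolidated clay, so the full stress increment lies on the virgin compression line:
S_c = C_c·H/(1+e₀)·log₁₀(σ'_f/σ'_0) = 0.17×3.7/(1+1.16)×log₁₀(168.9/57.899)
    = 0.2912 × 0.46496 = 0.1354 m

S_c ≈ 135 mm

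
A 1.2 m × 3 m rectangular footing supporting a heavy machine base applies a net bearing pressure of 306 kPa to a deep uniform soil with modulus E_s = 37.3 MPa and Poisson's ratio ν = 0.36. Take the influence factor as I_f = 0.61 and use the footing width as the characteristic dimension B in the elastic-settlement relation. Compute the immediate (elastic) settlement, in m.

Immediate (elastic) settlement: S_e = q·B·(1−ν²)/E_s · I_f.
E_s = 37.3 MPa = 37300 kPa.
S_e = 306 × 1.2 × (1 − 0.36²) / 37300 × 0.61
    = 306 × 1.2 × 0.8704 / 37300 × 0.61
    = 0.005227 m

S_e ≈ 0.00523 m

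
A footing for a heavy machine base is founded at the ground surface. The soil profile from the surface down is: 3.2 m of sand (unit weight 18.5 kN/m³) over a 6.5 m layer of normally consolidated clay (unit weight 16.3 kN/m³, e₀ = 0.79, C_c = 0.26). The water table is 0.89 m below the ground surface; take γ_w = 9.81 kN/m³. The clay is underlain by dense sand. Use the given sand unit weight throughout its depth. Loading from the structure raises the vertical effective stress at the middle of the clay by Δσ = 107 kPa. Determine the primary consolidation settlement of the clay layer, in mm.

S_c ≈ 430 mm

Mid-depth of clay below the ground surface: z = 3.2 + 6.5/2 = 6.45 m.
Total vertical stress at mid-clay: σ_v = 18.5×3.2 + 16.3×3.25 = 112.18 kPa.
Pore pressure: u = 9.81×(6.45 − 0.89) = 54.544 kPa.
Initial effective stress: σ'_0 = σ_v − u = 112.18 − 54.544 = 57.636 kPa.
Final effective stress: σ'_f = σ'_0 + Δσ = 57.636 + 107 = 164.64 kPa.
Normally consolidated clay, so the full stress increment lies on the virgin compression line:
S_c = C_c·H/(1+e₀)·log₁₀(σ'_f/σ'_0) = 0.26×6.5/(1+0.79)×log₁₀(164.64/57.636)
    = 0.94413 × 0.45584 = 0.4304 m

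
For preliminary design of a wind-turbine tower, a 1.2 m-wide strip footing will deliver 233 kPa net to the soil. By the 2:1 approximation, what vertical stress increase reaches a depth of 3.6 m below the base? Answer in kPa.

By the 2:1 method the load spreads at 1 horizontal : 2 vertical, so at depth z the loaded area has grown by z in each plan dimension:
Δσ = qB/(B+z) = 233×1.2/(1.2+3.6) = 58.25 kPa

Δσ_z ≈ 58.2 kPa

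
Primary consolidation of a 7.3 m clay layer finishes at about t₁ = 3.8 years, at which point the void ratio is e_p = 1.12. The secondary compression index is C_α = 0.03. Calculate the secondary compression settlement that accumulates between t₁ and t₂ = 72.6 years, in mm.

Secondary compression: S_s = C_α·H/(1+e_p)·log₁₀(t₂/t₁)
S_s = 0.03×7.3/(1+1.12)×log₁₀(72.6/3.8)
    = 0.1033 × 1.281 = 0.1323 m

S_s ≈ 132 mm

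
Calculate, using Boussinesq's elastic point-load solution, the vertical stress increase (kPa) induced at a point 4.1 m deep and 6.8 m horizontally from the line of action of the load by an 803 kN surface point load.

Δσ_z ≈ 0.837 kPa

Boussinesq vertical stress below a point load on an elastic half-space:
Δσ_z = 3P/(2πz²) · [1 + (r/z)²]^(−5/2)
r/z = 6.8/4.1 = 1.6585; [1+(r/z)²]^(−5/2) = 0.036703.
Δσ_z = 3×803/(2π×4.1²) × 0.036703 = 22.808 × 0.036703 = 0.8371 kPa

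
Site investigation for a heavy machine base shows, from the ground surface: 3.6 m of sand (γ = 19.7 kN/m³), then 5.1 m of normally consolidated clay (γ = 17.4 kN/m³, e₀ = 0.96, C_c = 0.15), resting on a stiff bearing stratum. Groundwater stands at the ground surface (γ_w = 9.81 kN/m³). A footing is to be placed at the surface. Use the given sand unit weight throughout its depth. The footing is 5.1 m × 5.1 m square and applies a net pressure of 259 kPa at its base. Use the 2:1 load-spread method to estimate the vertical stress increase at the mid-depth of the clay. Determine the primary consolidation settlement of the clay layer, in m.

S_c ≈ 0.115 m

Mid-depth of clay below the ground surface: z = 3.6 + 5.1/2 = 6.15 m.
Total vertical stress at mid-clay: σ_v = 19.7×3.6 + 17.4×2.55 = 115.29 kPa.
Pore pressure: u = 9.81×(6.15 − 0) = 60.332 kPa.
Initial effective stress: σ'_0 = σ_v − u = 115.29 − 60.332 = 54.958 kPa.
Stress increase at mid-clay by the 2:1 spreading method:
Δσ = qBL/((B+z)(L+z)) = 259×5.1×5.1/((5.1+6.15)(5.1+6.15)) = 53.227 kPa
Final effective stress: σ'_f = σ'_0 + Δσ = 54.958 + 53.227 = 108.19 kPa.
Normally consolidated clay, so the full stress increment lies on the virgin compression line:
S_c = C_c·H/(1+e₀)·log₁₀(σ'_f/σ'_0) = 0.15×5.1/(1+0.96)×log₁₀(108.19/54.958)
    = 0.39031 × 0.29416 = 0.1148 m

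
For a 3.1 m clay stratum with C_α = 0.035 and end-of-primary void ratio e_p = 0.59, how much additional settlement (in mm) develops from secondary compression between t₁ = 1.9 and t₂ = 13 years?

Secondary compression: S_s = C_α·H/(1+e_p)·log₁₀(t₂/t₁)
S_s = 0.035×3.1/(1+0.59)×log₁₀(13/1.9)
    = 0.06824 × 0.8352 = 0.05699 m

S_s ≈ 57 mm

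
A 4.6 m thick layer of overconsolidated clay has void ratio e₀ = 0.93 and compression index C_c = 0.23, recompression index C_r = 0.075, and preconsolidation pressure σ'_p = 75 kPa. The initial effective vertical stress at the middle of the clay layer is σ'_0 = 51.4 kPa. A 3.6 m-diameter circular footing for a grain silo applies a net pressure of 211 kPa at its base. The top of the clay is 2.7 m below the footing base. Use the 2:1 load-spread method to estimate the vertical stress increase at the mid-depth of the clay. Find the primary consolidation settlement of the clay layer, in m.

Mid-depth of clay below the footing base: z = 2.7 + 4.6/2 = 5 m.
Stress increase at mid-clay by the 2:1 spreading method:
Δσ ≈ qD²/(D+z)² = 211×3.6²/(3.6+5)² = 36.973 kPa
Final effective stress: σ'_f = 51.4 + 36.973 = 88.373 kPa.
σ'_f = 88.373 > σ'_p = 75 kPa, so the stress path crosses the preconsolidation pressure — recompression up to σ'_p, then virgin compression beyond:
S_c = H/(1+e₀)·[C_r·log₁₀(σ'_p/σ'_0) + C_c·log₁₀(σ'_f/σ'_p)]
    = 4.6/1.93 × [0.075×log₁₀(75/51.4) + 0.23×log₁₀(88.373/75)]
    = 2.3834 × [0.012307 + 0.016389] = 0.06839 m

S_c ≈ 0.0684 m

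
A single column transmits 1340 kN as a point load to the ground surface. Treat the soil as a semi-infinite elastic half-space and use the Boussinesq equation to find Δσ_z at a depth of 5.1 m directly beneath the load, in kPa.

Δσ_z ≈ 24.6 kPa

Boussinesq vertical stress below a point load on an elastic half-space:
Δσ_z = 3P/(2πz²) · [1 + (r/z)²]^(−5/2)
r/z = 0/5.1 = 0; [1+(r/z)²]^(−5/2) = 1.
Δσ_z = 3×1340/(2π×5.1²) × 1 = 24.598 × 1 = 24.6 kPa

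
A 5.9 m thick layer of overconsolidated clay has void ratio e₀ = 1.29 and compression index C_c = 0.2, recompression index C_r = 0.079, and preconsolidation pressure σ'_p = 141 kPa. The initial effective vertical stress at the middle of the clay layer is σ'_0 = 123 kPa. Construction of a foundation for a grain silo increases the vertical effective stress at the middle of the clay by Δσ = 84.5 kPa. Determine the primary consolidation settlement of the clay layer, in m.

S_c ≈ 0.0985 m

Final effective stress: σ'_f = 123 + 84.5 = 207.5 kPa.
σ'_f = 207.5 > σ'_p = 141 kPa, so the stress path crosses the preconsolidation pressure — recompression up to σ'_p, then virgin compression beyond:
S_c = H/(1+e₀)·[C_r·log₁₀(σ'_p/σ'_0) + C_c·log₁₀(σ'_f/σ'_p)]
    = 5.9/2.29 × [0.079×log₁₀(141/123) + 0.2×log₁₀(207.5/141)]
    = 2.5764 × [0.0046858 + 0.03356] = 0.09854 m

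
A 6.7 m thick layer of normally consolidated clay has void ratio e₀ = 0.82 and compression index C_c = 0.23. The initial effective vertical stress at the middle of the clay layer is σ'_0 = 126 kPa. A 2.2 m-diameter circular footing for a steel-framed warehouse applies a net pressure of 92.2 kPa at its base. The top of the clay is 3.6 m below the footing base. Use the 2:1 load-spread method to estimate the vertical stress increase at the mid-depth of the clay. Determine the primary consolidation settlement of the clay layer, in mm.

Mid-depth of clay below the footing base: z = 3.6 + 6.7/2 = 6.95 m.
Stress increase at mid-clay by the 2:1 spreading method:
Δσ ≈ qD²/(D+z)² = 92.2×2.2²/(2.2+6.95)² = 5.3301 kPa
Final effective stress: σ'_f = σ'_0 + Δσ = 126 + 5.3301 = 131.33 kPa.
Normally consolidated clay, so the full stress increment lies on the virgin compression line:
S_c = C_c·H/(1+e₀)·log₁₀(σ'_f/σ'_0) = 0.23×6.7/(1+0.82)×log₁₀(131.33/126)
    = 0.8467 × 0.017993 = 0.01523 m

S_c ≈ 15.2 mm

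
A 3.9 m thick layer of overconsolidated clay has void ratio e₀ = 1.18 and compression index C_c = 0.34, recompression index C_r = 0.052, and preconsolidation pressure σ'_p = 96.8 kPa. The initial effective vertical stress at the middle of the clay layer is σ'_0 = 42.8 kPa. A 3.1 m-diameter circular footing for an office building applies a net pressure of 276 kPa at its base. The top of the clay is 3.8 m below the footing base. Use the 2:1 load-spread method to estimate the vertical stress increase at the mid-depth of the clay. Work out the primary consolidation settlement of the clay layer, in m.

Mid-depth of clay below the footing base: z = 3.8 + 3.9/2 = 5.75 m.
Stress increase at mid-clay by the 2:1 spreading method:
Δσ ≈ qD²/(D+z)² = 276×3.1²/(3.1+5.75)² = 33.865 kPa
Final effective stress: σ'_f = 42.8 + 33.865 = 76.665 kPa.
σ'_f = 76.665 ≤ σ'_p = 96.8 kPa, so the clay remains overconsolidated and only the recompression index applies:
S_c = C_r·H/(1+e₀)·log₁₀(σ'_f/σ'_0) = 0.052×3.9/2.18×log₁₀(76.665/42.8)
    = 0.093028 × 0.25315 = 0.02355 m

S_c ≈ 0.0236 m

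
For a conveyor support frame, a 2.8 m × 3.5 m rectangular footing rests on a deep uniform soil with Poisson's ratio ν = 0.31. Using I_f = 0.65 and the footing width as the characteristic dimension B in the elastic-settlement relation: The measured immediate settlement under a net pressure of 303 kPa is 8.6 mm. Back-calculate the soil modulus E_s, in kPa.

S_e = q·B·(1−ν²)/E_s · I_f  ⇒  E_s = q·B·(1−ν²)·I_f / S_e.
E_s = 303 × 2.8 × 0.9039 × 0.65 / 0.0086 = 57960 kPa

E_s ≈ 58000 kPa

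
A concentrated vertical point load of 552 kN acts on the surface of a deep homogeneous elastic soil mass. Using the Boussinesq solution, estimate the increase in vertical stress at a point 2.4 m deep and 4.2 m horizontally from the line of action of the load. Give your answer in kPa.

Boussinesq vertical stress below a point load on an elastic half-space:
Δσ_z = 3P/(2πz²) · [1 + (r/z)²]^(−5/2)
r/z = 4.2/2.4 = 1.75; [1+(r/z)²]^(−5/2) = 0.030062.
Δσ_z = 3×552/(2π×2.4²) × 0.030062 = 45.757 × 0.030062 = 1.376 kPa

Δσ_z ≈ 1.38 kPa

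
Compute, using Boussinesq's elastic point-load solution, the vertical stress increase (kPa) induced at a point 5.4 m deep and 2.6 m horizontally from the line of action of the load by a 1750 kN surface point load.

Δσ_z ≈ 17 kPa

Boussinesq vertical stress below a point load on an elastic half-space:
Δσ_z = 3P/(2πz²) · [1 + (r/z)²]^(−5/2)
r/z = 2.6/5.4 = 0.48148; [1+(r/z)²]^(−5/2) = 0.59378.
Δσ_z = 3×1750/(2π×5.4²) × 0.59378 = 28.654 × 0.59378 = 17.01 kPa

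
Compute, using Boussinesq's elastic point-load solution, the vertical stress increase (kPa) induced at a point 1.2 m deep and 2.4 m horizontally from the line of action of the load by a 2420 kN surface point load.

Δσ_z ≈ 14.4 kPa

Boussinesq vertical stress below a point load on an elastic half-space:
Δσ_z = 3P/(2πz²) · [1 + (r/z)²]^(−5/2)
r/z = 2.4/1.2 = 2; [1+(r/z)²]^(−5/2) = 0.017889.
Δσ_z = 3×2420/(2π×1.2²) × 0.017889 = 802.41 × 0.017889 = 14.35 kPa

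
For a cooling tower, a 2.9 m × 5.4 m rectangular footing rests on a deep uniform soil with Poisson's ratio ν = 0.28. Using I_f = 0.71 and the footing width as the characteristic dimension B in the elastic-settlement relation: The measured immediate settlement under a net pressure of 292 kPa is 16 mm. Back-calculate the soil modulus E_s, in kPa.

S_e = q·B·(1−ν²)/E_s · I_f  ⇒  E_s = q·B·(1−ν²)·I_f / S_e.
E_s = 292 × 2.9 × 0.9216 × 0.71 / 0.016 = 34630 kPa

E_s ≈ 34600 kPa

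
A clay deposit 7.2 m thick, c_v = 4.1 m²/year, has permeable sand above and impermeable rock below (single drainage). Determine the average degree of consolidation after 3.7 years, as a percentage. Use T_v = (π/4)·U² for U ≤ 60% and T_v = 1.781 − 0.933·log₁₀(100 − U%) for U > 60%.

U ≈ 60.6 %

Drainage path length: H_d = H = 7.2 m (single drainage).
T_v = c_v·t/H_d² = 4.1×3.7/7.2² = 0.29263.
T_v = 0.29263 corresponds to the U > 60% branch:
U = 1 − 10^((1.781 − T_v)/0.933)/100 = 0.6062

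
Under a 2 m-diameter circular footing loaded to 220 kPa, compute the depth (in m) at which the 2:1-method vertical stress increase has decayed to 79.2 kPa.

z ≈ 1.33 m

2:1 spreading — at depth z the loaded area has grown by z in each plan dimension:
qD²/(D+z)² = Δσ_z ⇒ z = D(√(q/Δσ_z) − 1) = 2×(√(220/79.2) − 1) = 1.333 m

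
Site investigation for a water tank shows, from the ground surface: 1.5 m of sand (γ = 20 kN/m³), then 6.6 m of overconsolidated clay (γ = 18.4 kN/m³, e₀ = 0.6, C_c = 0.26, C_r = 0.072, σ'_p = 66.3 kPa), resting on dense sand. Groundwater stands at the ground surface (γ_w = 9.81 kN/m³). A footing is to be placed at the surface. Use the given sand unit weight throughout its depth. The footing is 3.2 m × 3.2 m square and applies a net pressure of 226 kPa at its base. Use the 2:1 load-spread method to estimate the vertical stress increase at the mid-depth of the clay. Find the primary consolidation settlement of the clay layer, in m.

S_c ≈ 0.14 m

Mid-depth of clay below the ground surface: z = 1.5 + 6.6/2 = 4.8 m.
Total vertical stress at mid-clay: σ_v = 20×1.5 + 18.4×3.3 = 90.72 kPa.
Pore pressure: u = 9.81×(4.8 − 0) = 47.088 kPa.
Initial effective stress: σ'_0 = σ_v − u = 90.72 − 47.088 = 43.632 kPa.
Stress increase at mid-clay by the 2:1 spreading method:
Δσ = qBL/((B+z)(L+z)) = 226×3.2×3.2/((3.2+4.8)(3.2+4.8)) = 36.16 kPa
Final effective stress: σ'_f = 43.632 + 36.16 = 79.792 kPa.
σ'_f = 79.792 > σ'_p = 66.3 kPa, so the stress path crosses the preconsolidation pressure — recompression up to σ'_p, then virgin compression beyond:
S_c = H/(1+e₀)·[C_r·log₁₀(σ'_p/σ'_0) + C_c·log₁₀(σ'_f/σ'_p)]
    = 6.6/1.6 × [0.072×log₁₀(66.3/43.632) + 0.26×log₁₀(79.792/66.3)]
    = 4.125 × [0.013083 + 0.020916] = 0.1402 m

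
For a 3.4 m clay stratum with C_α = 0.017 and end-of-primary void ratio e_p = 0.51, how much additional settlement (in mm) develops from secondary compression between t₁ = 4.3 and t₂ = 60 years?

S_s ≈ 43.8 mm

Secondary compression: S_s = C_α·H/(1+e_p)·log₁₀(t₂/t₁)
S_s = 0.017×3.4/(1+0.51)×log₁₀(60/4.3)
    = 0.03828 × 1.145 = 0.04382 m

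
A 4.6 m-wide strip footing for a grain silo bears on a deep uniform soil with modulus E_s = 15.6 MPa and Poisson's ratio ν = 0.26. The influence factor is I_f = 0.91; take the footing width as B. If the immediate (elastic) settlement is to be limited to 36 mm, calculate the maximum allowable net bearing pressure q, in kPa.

q ≈ 144 kPa

E_s = 15.6 MPa = 15600 kPa.
S_e = q·B·(1−ν²)/E_s · I_f  ⇒  q = S_e·E_s / (B·(1−ν²)·I_f).
q = 0.036 × 15600 / (4.6 × 0.9324 × 0.91) = 143.9 kPa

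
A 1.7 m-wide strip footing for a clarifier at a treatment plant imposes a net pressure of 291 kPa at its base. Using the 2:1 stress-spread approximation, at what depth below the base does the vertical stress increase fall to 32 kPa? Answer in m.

2:1 spreading — at depth z the loaded area has grown by z in each plan dimension:
qB/(B+z) = Δσ_z ⇒ z = qB/Δσ_z − B = 291×1.7/32 − 1.7 = 13.76 m

z ≈ 13.8 m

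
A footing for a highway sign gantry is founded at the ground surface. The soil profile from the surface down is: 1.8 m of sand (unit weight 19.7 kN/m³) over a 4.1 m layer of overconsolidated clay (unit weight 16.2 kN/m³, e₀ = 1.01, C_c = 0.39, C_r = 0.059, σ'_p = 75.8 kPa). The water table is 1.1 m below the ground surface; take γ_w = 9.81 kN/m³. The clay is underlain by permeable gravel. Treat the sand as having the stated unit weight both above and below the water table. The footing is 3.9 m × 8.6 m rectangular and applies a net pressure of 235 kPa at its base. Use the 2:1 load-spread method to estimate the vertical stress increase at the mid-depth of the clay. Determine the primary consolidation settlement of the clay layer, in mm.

S_c ≈ 200 mm

Mid-depth of clay below the ground surface: z = 1.8 + 4.1/2 = 3.85 m.
Total vertical stress at mid-clay: σ_v = 19.7×1.8 + 16.2×2.05 = 68.67 kPa.
Pore pressure: u = 9.81×(3.85 − 1.1) = 26.978 kPa.
Initial effective stress: σ'_0 = σ_v − u = 68.67 − 26.978 = 41.692 kPa.
Stress increase at mid-clay by the 2:1 spreading method:
Δσ = qBL/((B+z)(L+z)) = 235×3.9×8.6/((3.9+3.85)(8.6+3.85)) = 81.688 kPa
Final effective stress: σ'_f = 41.692 + 81.688 = 123.38 kPa.
σ'_f = 123.38 > σ'_p = 75.8 kPa, so the stress path crosses the preconsolidation pressure — recompression up to σ'_p, then virgin compression beyond:
S_c = H/(1+e₀)·[C_r·log₁₀(σ'_p/σ'_0) + C_c·log₁₀(σ'_f/σ'_p)]
    = 4.1/2.01 × [0.059×log₁₀(75.8/41.692) + 0.39×log₁₀(123.38/75.8)]
    = 2.0398 × [0.015317 + 0.082514] = 0.1996 m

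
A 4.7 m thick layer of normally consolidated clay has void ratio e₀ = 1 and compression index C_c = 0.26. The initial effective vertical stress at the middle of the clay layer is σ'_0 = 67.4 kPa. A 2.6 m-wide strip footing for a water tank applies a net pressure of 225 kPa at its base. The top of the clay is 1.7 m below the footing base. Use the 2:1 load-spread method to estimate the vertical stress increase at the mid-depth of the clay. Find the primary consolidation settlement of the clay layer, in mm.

S_c ≈ 222 mm

Mid-depth of clay below the footing base: z = 1.7 + 4.7/2 = 4.05 m.
Stress increase at mid-clay by the 2:1 spreading method:
Δσ = qB/(B+z) = 225×2.6/(2.6+4.05) = 87.97 kPa
Final effective stress: σ'_f = σ'_0 + Δσ = 67.4 + 87.97 = 155.37 kPa.
Normally consolidated clay, so the full stress increment lies on the virgin compression line:
S_c = C_c·H/(1+e₀)·log₁₀(σ'_f/σ'_0) = 0.26×4.7/(1+1)×log₁₀(155.37/67.4)
    = 0.611 × 0.36271 = 0.2216 m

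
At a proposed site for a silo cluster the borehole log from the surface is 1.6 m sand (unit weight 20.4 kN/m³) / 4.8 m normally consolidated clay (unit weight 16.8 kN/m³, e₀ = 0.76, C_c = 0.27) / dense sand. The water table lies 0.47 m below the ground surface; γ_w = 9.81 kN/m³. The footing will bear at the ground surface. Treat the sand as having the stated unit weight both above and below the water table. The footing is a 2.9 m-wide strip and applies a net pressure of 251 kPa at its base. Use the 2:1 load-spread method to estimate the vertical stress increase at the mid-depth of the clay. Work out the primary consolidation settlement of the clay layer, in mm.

Mid-depth of clay below the ground surface: z = 1.6 + 4.8/2 = 4 m.
Total vertical stress at mid-clay: σ_v = 20.4×1.6 + 16.8×2.4 = 72.96 kPa.
Pore pressure: u = 9.81×(4 − 0.47) = 34.629 kPa.
Initial effective stress: σ'_0 = σ_v − u = 72.96 − 34.629 = 38.331 kPa.
Stress increase at mid-clay by the 2:1 spreading method:
Δσ = qB/(B+z) = 251×2.9/(2.9+4) = 105.49 kPa
Final effective stress: σ'_f = σ'_0 + Δσ = 38.331 + 105.49 = 143.82 kPa.
Normally consolidated clay, so the full stress increment lies on the virgin compression line:
S_c = C_c·H/(1+e₀)·log₁₀(σ'_f/σ'_0) = 0.27×4.8/(1+0.76)×log₁₀(143.82/38.331)
    = 0.73636 × 0.57427 = 0.4229 m

S_c ≈ 423 mm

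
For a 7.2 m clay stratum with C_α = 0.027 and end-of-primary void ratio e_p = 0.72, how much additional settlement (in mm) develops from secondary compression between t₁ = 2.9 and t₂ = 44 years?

S_s ≈ 133 mm

Secondary compression: S_s = C_α·H/(1+e_p)·log₁₀(t₂/t₁)
S_s = 0.027×7.2/(1+0.72)×log₁₀(44/2.9)
    = 0.113 × 1.181 = 0.1335 m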